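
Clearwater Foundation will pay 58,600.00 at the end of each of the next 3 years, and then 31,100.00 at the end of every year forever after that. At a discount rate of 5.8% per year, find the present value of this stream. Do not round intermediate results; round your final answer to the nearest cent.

PV of 3-year annuity: 58,600.00 × [1 − (1+0.058)^−3] / 0.058 = 157219.92455
Perpetuity value at year 3: 31,100.00 / 0.058 = 536206.89655
PV of perpetuity: 536206.89655 / (1+0.058)^3 = 452767.65332
Total PV = 157219.92455 + 452767.65332 = 609987.57787

609987.58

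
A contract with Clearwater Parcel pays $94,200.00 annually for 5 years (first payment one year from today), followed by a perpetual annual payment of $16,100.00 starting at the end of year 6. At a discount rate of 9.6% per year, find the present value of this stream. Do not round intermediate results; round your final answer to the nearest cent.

PV of 5-year annuity: $94,200.00 × [1 − (1+0.096)^−5] / 0.096 = 360771.26924
Perpetuity value at year 5: $16,100.00 / 0.096 = 167708.33333
PV of perpetuity: 167708.33333 / (1+0.096)^5 = 106047.85101
Total PV = 360771.26924 + 106047.85101 = 466819.12025

$466819.12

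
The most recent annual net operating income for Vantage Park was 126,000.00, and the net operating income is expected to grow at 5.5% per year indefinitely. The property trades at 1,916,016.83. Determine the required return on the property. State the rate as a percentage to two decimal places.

D₁ = 126,000.00 × 1.055 = 132,930.0000
P = D₁/(r − g) ⇒ r = D₁/P + g = 132,930.0000/1,916,016.83 + 0.055 = 0.069378 + 0.055 = 0.124378

12.44%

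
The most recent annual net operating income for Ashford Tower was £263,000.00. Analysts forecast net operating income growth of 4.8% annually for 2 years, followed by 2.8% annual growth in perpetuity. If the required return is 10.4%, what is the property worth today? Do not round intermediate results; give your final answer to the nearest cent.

D_1 = 275624.00000
D_2 = 288853.95200
Terminal value at year 2: TV = D_2×(1+g_2)/(r−g_2) = 296941.86266/0.076 = 3907129.77179
P_0 = D_1/(1+r)^1 + D_2/(1+r)^2 + TV/(1+r)^2
    = 249659.42029 + 236995.53665 + 3205676.46945 = 3692331.42639

£3692331.43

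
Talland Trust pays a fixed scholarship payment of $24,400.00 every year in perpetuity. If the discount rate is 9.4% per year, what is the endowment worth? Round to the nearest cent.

Level perpetuity: PV = C / r = $24,400.00 / 0.094 = $259,574.47

$259574.47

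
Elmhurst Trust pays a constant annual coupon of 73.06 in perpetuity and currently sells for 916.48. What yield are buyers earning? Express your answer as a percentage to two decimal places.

P = C/r ⇒ r = C/P = 73.06/916.48 = 0.079718

7.97%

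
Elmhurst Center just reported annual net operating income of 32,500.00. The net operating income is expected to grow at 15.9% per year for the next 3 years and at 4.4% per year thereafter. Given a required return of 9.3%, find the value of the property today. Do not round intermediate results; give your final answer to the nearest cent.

D_1 = 37667.50000
D_2 = 43656.63250
D_3 = 50598.03707
Terminal value at year 3: TV = D_3×(1+g_2)/(r−g_2) = 52824.35070/0.049 = 1078047.97344
P_0 = D_1/(1+r)^1 + D_2/(1+r)^2 + D_3/(1+r)^3 + TV/(1+r)^3
    = 34462.48856 + 36543.48055 + 38750.13171 + 825615.05118 = 935371.15201

935371.15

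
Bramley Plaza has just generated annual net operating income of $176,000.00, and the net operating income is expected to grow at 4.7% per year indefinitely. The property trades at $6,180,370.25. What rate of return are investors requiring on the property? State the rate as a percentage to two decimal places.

D₁ = $176,000.00 × 1.047 = $184,272.0000
P = D₁/(r − g) ⇒ r = D₁/P + g = $184,272.0000/$6,180,370.25 + 0.047 = 0.029816 + 0.047 = 0.076816

7.68%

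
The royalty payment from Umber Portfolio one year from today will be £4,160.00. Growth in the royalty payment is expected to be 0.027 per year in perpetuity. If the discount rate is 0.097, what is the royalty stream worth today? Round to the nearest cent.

Growing perpetuity: P = D₁ / (r − g) = £4,160.0000 / (0.097 − 0.027) = £59,428.57

£59428.57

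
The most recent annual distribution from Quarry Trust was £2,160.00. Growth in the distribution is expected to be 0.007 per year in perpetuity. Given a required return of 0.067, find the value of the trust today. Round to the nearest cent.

D₁ = D₀ × (1 + g) = £2,160.00 × 1.007 = £2,175.1200
Growing perpetuity: P = D₁ / (r − g) = £2,175.1200 / (0.067 − 0.007) = £36,252.00

£36252.00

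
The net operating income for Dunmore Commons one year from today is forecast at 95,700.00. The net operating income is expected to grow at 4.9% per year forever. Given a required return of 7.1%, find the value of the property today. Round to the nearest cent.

4350000.00

Growing perpetuity: P = D₁ / (r − g) = 95,700.0000 / (0.071 − 0.049) = 4,350,000.00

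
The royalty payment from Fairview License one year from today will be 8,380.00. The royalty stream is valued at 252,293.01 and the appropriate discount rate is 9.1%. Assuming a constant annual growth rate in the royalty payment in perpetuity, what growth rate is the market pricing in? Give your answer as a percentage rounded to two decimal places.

5.78%

P = D₁/(r−g) ⇒ g = r − D₁/P = 0.091 − 8,380.00/252,293.01 = 0.057785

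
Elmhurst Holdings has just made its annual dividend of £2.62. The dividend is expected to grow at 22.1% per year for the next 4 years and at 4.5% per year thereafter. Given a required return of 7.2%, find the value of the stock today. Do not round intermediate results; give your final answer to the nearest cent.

D_1 = 3.19902
D_2 = 3.90600
D_3 = 4.76923
D_4 = 5.82323
Terminal value at year 4: TV = D_4×(1+g_2)/(r−g_2) = 6.08528/0.027 = 225.38057
P_0 = D_1/(1+r)^1 + D_2/(1+r)^2 + D_3/(1+r)^3 + D_4/(1+r)^4 + TV/(1+r)^4
    = 2.98416 + 3.39894 + 3.87136 + 4.40945 + 170.66220 = 185.32611

£185.33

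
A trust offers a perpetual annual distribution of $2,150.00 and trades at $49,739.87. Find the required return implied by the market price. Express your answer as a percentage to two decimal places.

4.32%

P = C/r ⇒ r = C/P = $2,150.00/$49,739.87 = 0.043225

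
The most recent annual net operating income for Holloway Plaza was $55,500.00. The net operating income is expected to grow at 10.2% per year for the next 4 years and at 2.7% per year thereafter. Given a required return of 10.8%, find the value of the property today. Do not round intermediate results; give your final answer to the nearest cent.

D_1 = 61161.00000
D_2 = 67399.42200
D_3 = 74274.16304
D_4 = 81850.12767
Terminal value at year 4: TV = D_4×(1+g_2)/(r−g_2) = 84060.08112/0.081 = 1037778.77928
P_0 = D_1/(1+r)^1 + D_2/(1+r)^2 + D_3/(1+r)^3 + D_4/(1+r)^4 + TV/(1+r)^4
    = 55199.45848 + 54900.54445 + 54603.24908 + 54307.56362 + 688566.26957 = 907577.08520

$907577.09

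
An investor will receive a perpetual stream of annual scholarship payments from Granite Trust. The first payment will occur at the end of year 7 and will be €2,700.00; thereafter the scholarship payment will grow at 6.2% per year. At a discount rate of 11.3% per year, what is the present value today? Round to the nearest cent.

€27849.83

Value at end of year 6: C₁ / (r − g) = €2,700.00 / (0.113 − 0.062) = €52,941.1765
Discount to today: PV = €52,941.1765 / (1 + 0.113)^6 = €52,941.1765 / 1.900951 = €27,849.83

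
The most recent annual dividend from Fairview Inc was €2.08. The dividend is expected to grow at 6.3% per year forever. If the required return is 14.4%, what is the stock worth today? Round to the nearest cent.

€27.30

D₁ = D₀ × (1 + g) = €2.08 × 1.063 = €2.2110
Growing perpetuity: P = D₁ / (r − g) = €2.2110 / (0.144 − 0.063) = €27.30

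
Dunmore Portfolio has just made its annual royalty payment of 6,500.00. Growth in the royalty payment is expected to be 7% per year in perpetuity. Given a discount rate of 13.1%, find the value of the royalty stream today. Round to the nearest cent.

D₁ = D₀ × (1 + g) = 6,500.00 × 1.07 = 6,955.0000
Growing perpetuity: P = D₁ / (r − g) = 6,955.0000 / (0.131 − 0.07) = 114,016.39

114016.39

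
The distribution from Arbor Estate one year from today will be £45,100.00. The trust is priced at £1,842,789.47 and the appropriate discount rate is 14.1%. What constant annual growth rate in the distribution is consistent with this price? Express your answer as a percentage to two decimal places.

P = D₁/(r−g) ⇒ g = r − D₁/P = 0.141 − £45,100.00/£1,842,789.47 = 0.116526

11.65%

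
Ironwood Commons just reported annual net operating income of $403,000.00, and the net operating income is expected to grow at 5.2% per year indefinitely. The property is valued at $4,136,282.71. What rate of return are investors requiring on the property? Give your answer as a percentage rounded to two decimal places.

D₁ = $403,000.00 × 1.052 = $423,956.0000
P = D₁/(r − g) ⇒ r = D₁/P + g = $423,956.0000/$4,136,282.71 + 0.052 = 0.102497 + 0.052 = 0.154497

15.45%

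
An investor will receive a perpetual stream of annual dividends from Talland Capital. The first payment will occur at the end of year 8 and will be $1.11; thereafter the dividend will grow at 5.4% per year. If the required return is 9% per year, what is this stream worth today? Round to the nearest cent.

$16.87

Value at end of year 7: C₁ / (r − g) = $1.11 / (0.09 − 0.054) = $30.8333
Discount to today: PV = $30.8333 / (1 + 0.09)^7 = $30.8333 / 1.828039 = $16.87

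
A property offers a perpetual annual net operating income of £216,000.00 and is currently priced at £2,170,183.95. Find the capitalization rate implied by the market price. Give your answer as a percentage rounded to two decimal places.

P = C/r ⇒ r = C/P = £216,000.00/£2,170,183.95 = 0.099531

9.95%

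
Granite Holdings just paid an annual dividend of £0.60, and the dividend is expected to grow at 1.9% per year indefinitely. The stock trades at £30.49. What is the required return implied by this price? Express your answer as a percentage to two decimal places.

3.91%

D₁ = £0.60 × 1.019 = £0.6114
P = D₁/(r − g) ⇒ r = D₁/P + g = £0.6114/£30.49 + 0.019 = 0.020052 + 0.019 = 0.039052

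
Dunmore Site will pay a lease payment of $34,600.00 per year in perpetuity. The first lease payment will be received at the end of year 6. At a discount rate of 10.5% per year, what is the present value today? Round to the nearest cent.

Value at end of year 5: C / r = $34,600.00 / 0.105 = $329,523.8095
Discount to today: PV = $329,523.8095 / (1 + 0.105)^5 = $329,523.8095 / 1.647447 = $200,020.91

$200020.91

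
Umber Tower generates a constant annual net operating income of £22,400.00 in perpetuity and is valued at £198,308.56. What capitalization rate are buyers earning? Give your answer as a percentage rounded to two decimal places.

P = C/r ⇒ r = C/P = £22,400.00/£198,308.56 = 0.112955

11.30%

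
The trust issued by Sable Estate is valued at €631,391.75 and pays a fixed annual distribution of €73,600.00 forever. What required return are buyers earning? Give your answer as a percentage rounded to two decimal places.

11.66%

P = C/r ⇒ r = C/P = €73,600.00/€631,391.75 = 0.116568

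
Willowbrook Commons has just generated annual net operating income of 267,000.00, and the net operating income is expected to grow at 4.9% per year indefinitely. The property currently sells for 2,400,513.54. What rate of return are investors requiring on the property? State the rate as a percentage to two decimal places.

16.57%

D₁ = 267,000.00 × 1.049 = 280,083.0000
P = D₁/(r − g) ⇒ r = D₁/P + g = 280,083.0000/2,400,513.54 + 0.049 = 0.116676 + 0.049 = 0.165676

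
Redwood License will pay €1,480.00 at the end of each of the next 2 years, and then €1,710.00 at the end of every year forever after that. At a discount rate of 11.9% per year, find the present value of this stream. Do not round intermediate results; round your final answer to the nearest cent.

PV of 2-year annuity: €1,480.00 × [1 − (1+0.119)^−2] / 0.119 = 2504.56611
Perpetuity value at year 2: €1,710.00 / 0.119 = 14369.74790
PV of perpetuity: 14369.74790 / (1+0.119)^2 = 11475.95868
Total PV = 2504.56611 + 11475.95868 = 13980.52479

€13980.52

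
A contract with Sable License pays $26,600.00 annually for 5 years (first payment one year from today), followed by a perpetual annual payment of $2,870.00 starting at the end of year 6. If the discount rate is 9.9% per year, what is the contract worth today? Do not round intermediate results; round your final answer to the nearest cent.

PV of 5-year annuity: $26,600.00 × [1 − (1+0.099)^−5] / 0.099 = 101093.05645
Perpetuity value at year 5: $2,870.00 / 0.099 = 28989.89899
PV of perpetuity: 28989.89899 / (1+0.099)^5 = 18082.49027
Total PV = 101093.05645 + 18082.49027 = 119175.54672

$119175.55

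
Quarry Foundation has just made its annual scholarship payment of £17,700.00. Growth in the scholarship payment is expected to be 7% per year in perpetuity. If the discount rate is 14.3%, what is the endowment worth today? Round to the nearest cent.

D₁ = D₀ × (1 + g) = £17,700.00 × 1.07 = £18,939.0000
Growing perpetuity: P = D₁ / (r − g) = £18,939.0000 / (0.143 − 0.07) = £259,438.36

£259438.36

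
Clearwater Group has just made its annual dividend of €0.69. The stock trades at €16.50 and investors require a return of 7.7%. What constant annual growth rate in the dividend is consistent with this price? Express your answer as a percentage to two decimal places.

P = D₀(1+g)/(r−g) ⇒ P(r−g) = D₀(1+g) ⇒ g(P+D₀) = P·r − D₀
g = (P·r − D₀)/(P + D₀) = (€16.50×0.077 − €0.69) / (€16.50 + €0.69) = 0.033770

3.38%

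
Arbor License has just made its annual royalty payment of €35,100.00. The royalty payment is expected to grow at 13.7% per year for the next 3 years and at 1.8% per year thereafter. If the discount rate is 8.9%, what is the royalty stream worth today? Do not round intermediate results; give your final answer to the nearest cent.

€687646.93

D_1 = 39908.70000
D_2 = 45376.19190
D_3 = 51592.73019
Terminal value at year 3: TV = D_3×(1+g_2)/(r−g_2) = 52521.39933/0.071 = 739738.01878
P_0 = D_1/(1+r)^1 + D_2/(1+r)^2 + D_3/(1+r)^3 + TV/(1+r)^3
    = 36647.10744 + 38262.40694 + 39948.90421 + 572788.51396 = 687646.93255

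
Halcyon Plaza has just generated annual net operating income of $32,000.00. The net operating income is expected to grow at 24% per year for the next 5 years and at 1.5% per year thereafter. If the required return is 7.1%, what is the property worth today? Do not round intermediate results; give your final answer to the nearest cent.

$1460357.78

D_1 = 39680.00000
D_2 = 49203.20000
D_3 = 61011.96800
D_4 = 75654.84032
D_5 = 93812.00200
Terminal value at year 5: TV = D_5×(1+g_2)/(r−g_2) = 95219.18203/0.056 = 1700342.53619
P_0 = D_1/(1+r)^1 + D_2/(1+r)^2 + D_3/(1+r)^3 + D_4/(1+r)^4 + D_5/(1+r)^5 + TV/(1+r)^5
    = 37049.48646 + 42895.76397 + 49664.56333 + 57501.45521 + 66574.98082 + 1206671.52731 = 1460357.77709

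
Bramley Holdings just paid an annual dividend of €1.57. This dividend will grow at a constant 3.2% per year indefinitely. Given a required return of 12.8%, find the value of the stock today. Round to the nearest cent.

D₁ = D₀ × (1 + g) = €1.57 × 1.032 = €1.6202
Growing perpetuity: P = D₁ / (r − g) = €1.6202 / (0.128 − 0.032) = €16.88

€16.88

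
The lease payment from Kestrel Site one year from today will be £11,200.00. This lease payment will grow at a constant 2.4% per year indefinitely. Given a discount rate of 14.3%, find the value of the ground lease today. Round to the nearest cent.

£94117.65

Growing perpetuity: P = D₁ / (r − g) = £11,200.0000 / (0.143 − 0.024) = £94,117.65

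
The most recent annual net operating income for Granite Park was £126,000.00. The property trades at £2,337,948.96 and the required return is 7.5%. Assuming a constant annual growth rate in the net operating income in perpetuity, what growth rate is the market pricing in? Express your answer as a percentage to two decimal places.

2.00%

P = D₀(1+g)/(r−g) ⇒ P(r−g) = D₀(1+g) ⇒ g(P+D₀) = P·r − D₀
g = (P·r − D₀)/(P + D₀) = (£2,337,948.96×0.075 − £126,000.00) / (£2,337,948.96 + £126,000.00) = 0.020027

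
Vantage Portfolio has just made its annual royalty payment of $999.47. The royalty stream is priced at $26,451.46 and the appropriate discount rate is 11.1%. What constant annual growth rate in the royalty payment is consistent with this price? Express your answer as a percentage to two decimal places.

P = D₀(1+g)/(r−g) ⇒ P(r−g) = D₀(1+g) ⇒ g(P+D₀) = P·r − D₀
g = (P·r − D₀)/(P + D₀) = ($26,451.46×0.111 − $999.47) / ($26,451.46 + $999.47) = 0.070549

7.05%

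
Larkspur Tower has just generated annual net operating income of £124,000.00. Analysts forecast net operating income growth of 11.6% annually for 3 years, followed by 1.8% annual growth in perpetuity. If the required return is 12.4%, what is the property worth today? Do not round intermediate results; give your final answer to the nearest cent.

D_1 = 138384.00000
D_2 = 154436.54400
D_3 = 172351.18310
Terminal value at year 3: TV = D_3×(1+g_2)/(r−g_2) = 175453.50440/0.106 = 1655221.73962
P_0 = D_1/(1+r)^1 + D_2/(1+r)^2 + D_3/(1+r)^3 + TV/(1+r)^3
    = 123117.43772 + 122241.15703 + 121371.11320 + 1165620.69097 = 1532350.39892

£1532350.40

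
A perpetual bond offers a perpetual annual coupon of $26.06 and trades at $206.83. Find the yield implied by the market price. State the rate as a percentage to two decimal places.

12.60%

P = C/r ⇒ r = C/P = $26.06/$206.83 = 0.125997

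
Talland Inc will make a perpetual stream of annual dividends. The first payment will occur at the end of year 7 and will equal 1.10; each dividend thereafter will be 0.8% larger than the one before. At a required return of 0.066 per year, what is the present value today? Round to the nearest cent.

12.92

Value at end of year 6: C₁ / (r − g) = 1.10 / (0.066 − 0.008) = 18.9655
Discount to today: PV = 18.9655 / (1 + 0.066)^6 = 18.9655 / 1.467382 = 12.92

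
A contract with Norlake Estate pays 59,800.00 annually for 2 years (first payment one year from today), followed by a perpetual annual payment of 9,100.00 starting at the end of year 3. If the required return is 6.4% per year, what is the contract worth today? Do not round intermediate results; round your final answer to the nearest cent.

PV of 2-year annuity: 59,800.00 × [1 − (1+0.064)^−2] / 0.064 = 109025.38301
Perpetuity value at year 2: 9,100.00 / 0.064 = 142187.50000
PV of perpetuity: 142187.50000 / (1+0.064)^2 = 125596.68085
Total PV = 109025.38301 + 125596.68085 = 234622.06385

234622.06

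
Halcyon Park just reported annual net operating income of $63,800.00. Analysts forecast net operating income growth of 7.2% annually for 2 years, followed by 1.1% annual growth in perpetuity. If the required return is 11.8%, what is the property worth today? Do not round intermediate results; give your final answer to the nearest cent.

D_1 = 68393.60000
D_2 = 73317.93920
Terminal value at year 2: TV = D_2×(1+g_2)/(r−g_2) = 74124.43653/0.107 = 692751.74328
P_0 = D_1/(1+r)^1 + D_2/(1+r)^2 + TV/(1+r)^2
    = 61174.95528 + 58657.91776 + 554235.09212 = 674067.96516

$674067.97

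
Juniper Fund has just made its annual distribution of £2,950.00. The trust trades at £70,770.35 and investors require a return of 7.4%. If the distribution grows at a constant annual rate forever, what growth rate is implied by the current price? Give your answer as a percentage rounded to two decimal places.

3.10%

P = D₀(1+g)/(r−g) ⇒ P(r−g) = D₀(1+g) ⇒ g(P+D₀) = P·r − D₀
g = (P·r − D₀)/(P + D₀) = (£70,770.35×0.074 − £2,950.00) / (£70,770.35 + £2,950.00) = 0.031023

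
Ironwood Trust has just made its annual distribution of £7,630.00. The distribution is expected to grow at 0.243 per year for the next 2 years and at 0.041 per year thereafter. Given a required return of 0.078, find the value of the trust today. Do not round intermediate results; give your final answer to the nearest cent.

D_1 = 9484.09000
D_2 = 11788.72387
Terminal value at year 2: TV = D_2×(1+g_2)/(r−g_2) = 12272.06155/0.037 = 331677.33915
P_0 = D_1/(1+r)^1 + D_2/(1+r)^2 + TV/(1+r)^2
    = 8797.85714 + 10144.46793 + 285415.97609 = 304358.30116

£304358.30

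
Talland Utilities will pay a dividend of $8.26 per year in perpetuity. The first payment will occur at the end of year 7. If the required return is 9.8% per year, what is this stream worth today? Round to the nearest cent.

$48.10

Value at end of year 6: C / r = $8.26 / 0.098 = $84.2857
Discount to today: PV = $84.2857 / (1 + 0.098)^6 = $84.2857 / 1.752323 = $48.10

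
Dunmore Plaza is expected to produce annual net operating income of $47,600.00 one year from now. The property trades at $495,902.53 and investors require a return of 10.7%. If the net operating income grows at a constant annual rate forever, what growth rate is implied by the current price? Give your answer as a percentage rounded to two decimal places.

1.10%

P = D₁/(r−g) ⇒ g = r − D₁/P = 0.107 − $47,600.00/$495,902.53 = 0.011013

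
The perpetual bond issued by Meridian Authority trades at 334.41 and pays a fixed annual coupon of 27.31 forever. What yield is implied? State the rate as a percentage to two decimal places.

P = C/r ⇒ r = C/P = 27.31/334.41 = 0.081666

8.17%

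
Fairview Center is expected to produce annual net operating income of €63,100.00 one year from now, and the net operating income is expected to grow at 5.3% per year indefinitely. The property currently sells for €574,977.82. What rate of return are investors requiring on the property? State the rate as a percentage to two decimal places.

16.27%

P = D₁/(r − g) ⇒ r = D₁/P + g = €63,100.0000/€574,977.82 + 0.053 = 0.109743 + 0.053 = 0.162743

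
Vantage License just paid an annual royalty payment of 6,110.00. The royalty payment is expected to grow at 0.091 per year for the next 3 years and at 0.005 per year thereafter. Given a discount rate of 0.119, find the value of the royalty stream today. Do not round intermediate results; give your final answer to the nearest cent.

D_1 = 6666.01000
D_2 = 7272.61691
D_3 = 7934.42505
Terminal value at year 3: TV = D_3×(1+g_2)/(r−g_2) = 7974.09717/0.114 = 69948.22083
P_0 = D_1/(1+r)^1 + D_2/(1+r)^2 + D_3/(1+r)^3 + TV/(1+r)^3
    = 5957.11349 + 5808.05257 + 5662.72149 + 49921.36053 = 67349.24808

67349.25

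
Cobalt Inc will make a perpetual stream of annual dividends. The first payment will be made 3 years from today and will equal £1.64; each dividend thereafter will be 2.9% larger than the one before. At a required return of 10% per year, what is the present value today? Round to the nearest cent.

Value at end of year 2: C₁ / (r − g) = £1.64 / (0.1 − 0.029) = £23.0986
Discount to today: PV = £23.0986 / (1 + 0.1)^2 = £23.0986 / 1.210000 = £19.09

£19.09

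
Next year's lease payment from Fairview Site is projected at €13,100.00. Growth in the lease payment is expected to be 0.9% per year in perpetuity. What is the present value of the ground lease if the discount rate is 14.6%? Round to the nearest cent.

Growing perpetuity: P = D₁ / (r − g) = €13,100.0000 / (0.146 − 0.009) = €95,620.44

€95620.44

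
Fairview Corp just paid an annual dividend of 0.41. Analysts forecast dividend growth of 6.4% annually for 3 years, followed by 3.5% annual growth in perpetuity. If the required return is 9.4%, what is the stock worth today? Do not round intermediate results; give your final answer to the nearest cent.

7.78

D_1 = 0.43624
D_2 = 0.46416
D_3 = 0.49387
Terminal value at year 3: TV = D_3×(1+g_2)/(r−g_2) = 0.51115/0.059 = 8.66357
P_0 = D_1/(1+r)^1 + D_2/(1+r)^2 + D_3/(1+r)^3 + TV/(1+r)^3
    = 0.39876 + 0.38782 + 0.37719 + 6.61676 = 7.78052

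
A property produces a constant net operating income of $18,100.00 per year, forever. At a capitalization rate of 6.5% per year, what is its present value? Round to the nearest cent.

Level perpetuity: PV = C / r = $18,100.00 / 0.065 = $278,461.54

$278461.54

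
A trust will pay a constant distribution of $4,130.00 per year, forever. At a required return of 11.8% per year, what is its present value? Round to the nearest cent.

$35000.00

Level perpetuity: PV = C / r = $4,130.00 / 0.118 = $35,000.00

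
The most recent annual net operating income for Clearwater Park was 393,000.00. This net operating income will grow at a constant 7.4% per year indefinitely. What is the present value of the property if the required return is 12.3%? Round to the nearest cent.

8613918.37

D₁ = D₀ × (1 + g) = 393,000.00 × 1.074 = 422,082.0000
Growing perpetuity: P = D₁ / (r − g) = 422,082.0000 / (0.123 − 0.074) = 8,613,918.37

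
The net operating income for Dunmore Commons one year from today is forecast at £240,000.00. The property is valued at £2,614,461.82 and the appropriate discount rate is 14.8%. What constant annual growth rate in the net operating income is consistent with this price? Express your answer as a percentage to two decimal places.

5.62%

P = D₁/(r−g) ⇒ g = r − D₁/P = 0.148 − £240,000.00/£2,614,461.82 = 0.056203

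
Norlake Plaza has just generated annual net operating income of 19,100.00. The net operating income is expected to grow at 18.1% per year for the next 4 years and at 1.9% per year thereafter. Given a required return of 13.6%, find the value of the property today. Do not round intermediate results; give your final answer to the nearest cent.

278587.44

D_1 = 22557.10000
D_2 = 26639.93510
D_3 = 31461.76335
D_4 = 37156.34252
Terminal value at year 4: TV = D_4×(1+g_2)/(r−g_2) = 37862.31303/0.117 = 323609.51306
P_0 = D_1/(1+r)^1 + D_2/(1+r)^2 + D_3/(1+r)^3 + D_4/(1+r)^4 + TV/(1+r)^4
    = 19856.60211 + 20643.17526 + 21460.90667 + 22311.03062 + 194315.72820 = 278587.44287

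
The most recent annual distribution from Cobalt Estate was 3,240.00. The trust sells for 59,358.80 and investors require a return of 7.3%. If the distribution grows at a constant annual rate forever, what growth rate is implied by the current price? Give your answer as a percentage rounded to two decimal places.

1.75%

P = D₀(1+g)/(r−g) ⇒ P(r−g) = D₀(1+g) ⇒ g(P+D₀) = P·r − D₀
g = (P·r − D₀)/(P + D₀) = (59,358.80×0.073 − 3,240.00) / (59,358.80 + 3,240.00) = 0.017463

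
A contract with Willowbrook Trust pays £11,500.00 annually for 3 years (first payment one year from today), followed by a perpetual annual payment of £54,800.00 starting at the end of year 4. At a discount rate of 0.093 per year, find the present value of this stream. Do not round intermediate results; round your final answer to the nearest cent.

PV of 3-year annuity: £11,500.00 × [1 − (1+0.093)^−3] / 0.093 = 28954.94866
Perpetuity value at year 3: £54,800.00 / 0.093 = 589247.31183
PV of perpetuity: 589247.31183 / (1+0.093)^3 = 451270.68693
Total PV = 28954.94866 + 451270.68693 = 480225.63558

£480225.64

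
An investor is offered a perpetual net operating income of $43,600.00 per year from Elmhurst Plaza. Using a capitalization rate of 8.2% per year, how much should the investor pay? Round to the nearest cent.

Level perpetuity: PV = C / r = $43,600.00 / 0.082 = $531,707.32

$531707.32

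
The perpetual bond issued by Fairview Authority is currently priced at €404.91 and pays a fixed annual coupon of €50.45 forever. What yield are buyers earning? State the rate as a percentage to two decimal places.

P = C/r ⇒ r = C/P = €50.45/€404.91 = 0.124596

12.46%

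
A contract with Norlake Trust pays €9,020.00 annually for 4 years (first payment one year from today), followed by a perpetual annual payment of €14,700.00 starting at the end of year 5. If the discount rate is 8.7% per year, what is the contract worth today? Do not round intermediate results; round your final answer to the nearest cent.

€150442.08

PV of 4-year annuity: €9,020.00 × [1 − (1+0.087)^−4] / 0.087 = 29415.73903
Perpetuity value at year 4: €14,700.00 / 0.087 = 168965.51724
PV of perpetuity: 168965.51724 / (1+0.087)^4 = 121026.34166
Total PV = 29415.73903 + 121026.34166 = 150442.08069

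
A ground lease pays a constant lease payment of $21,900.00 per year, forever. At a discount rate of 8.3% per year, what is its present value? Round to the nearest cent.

$263855.42

Level perpetuity: PV = C / r = $21,900.00 / 0.083 = $263,855.42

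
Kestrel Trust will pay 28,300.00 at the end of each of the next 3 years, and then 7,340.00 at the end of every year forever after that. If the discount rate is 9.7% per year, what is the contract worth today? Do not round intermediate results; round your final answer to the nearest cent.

128071.05

PV of 3-year annuity: 28,300.00 × [1 − (1+0.097)^−3] / 0.097 = 70751.28232
Perpetuity value at year 3: 7,340.00 / 0.097 = 75670.10309
PV of perpetuity: 75670.10309 / (1+0.097)^3 = 57319.77051
Total PV = 70751.28232 + 57319.77051 = 128071.05282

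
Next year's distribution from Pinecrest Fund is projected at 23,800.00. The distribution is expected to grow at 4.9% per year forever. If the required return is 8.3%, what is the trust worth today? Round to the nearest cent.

Growing perpetuity: P = D₁ / (r − g) = 23,800.0000 / (0.083 − 0.049) = 700,000.00

700000.00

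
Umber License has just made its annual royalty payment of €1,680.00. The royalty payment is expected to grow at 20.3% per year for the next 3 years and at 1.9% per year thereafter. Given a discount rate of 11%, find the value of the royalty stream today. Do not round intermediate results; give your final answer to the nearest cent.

€29880.74

D_1 = 2021.04000
D_2 = 2431.31112
D_3 = 2924.86728
Terminal value at year 3: TV = D_3×(1+g_2)/(r−g_2) = 2980.43976/0.091 = 32752.08523
P_0 = D_1/(1+r)^1 + D_2/(1+r)^2 + D_3/(1+r)^3 + TV/(1+r)^3
    = 1820.75676 + 1973.30665 + 2138.63774 + 23948.04244 = 29880.74359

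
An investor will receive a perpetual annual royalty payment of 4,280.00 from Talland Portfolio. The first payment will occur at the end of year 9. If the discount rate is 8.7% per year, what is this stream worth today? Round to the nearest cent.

25239.93

Value at end of year 8: C / r = 4,280.00 / 0.087 = 49,195.4023
Discount to today: PV = 49,195.4023 / (1 + 0.087)^8 = 49,195.4023 / 1.949110 = 25,239.93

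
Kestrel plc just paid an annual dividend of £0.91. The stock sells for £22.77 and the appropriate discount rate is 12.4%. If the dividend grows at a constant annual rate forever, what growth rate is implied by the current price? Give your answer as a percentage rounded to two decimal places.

P = D₀(1+g)/(r−g) ⇒ P(r−g) = D₀(1+g) ⇒ g(P+D₀) = P·r − D₀
g = (P·r − D₀)/(P + D₀) = (£22.77×0.124 − £0.91) / (£22.77 + £0.91) = 0.080806

8.08%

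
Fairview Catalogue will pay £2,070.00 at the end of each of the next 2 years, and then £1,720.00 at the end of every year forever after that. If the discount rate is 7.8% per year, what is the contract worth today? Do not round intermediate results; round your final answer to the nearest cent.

£22677.14

PV of 2-year annuity: £2,070.00 × [1 − (1+0.078)^−2] / 0.078 = 3701.50523
Perpetuity value at year 2: £1,720.00 / 0.078 = 22051.28205
PV of perpetuity: 22051.28205 / (1+0.078)^2 = 18975.63520
Total PV = 3701.50523 + 18975.63520 = 22677.14042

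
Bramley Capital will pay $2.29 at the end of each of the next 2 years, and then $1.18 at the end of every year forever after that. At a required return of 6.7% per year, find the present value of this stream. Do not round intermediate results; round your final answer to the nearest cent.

$19.63

PV of 2-year annuity: $2.29 × [1 − (1+0.067)^−2] / 0.067 = 4.15764
Perpetuity value at year 2: $1.18 / 0.067 = 17.61194
PV of perpetuity: 17.61194 / (1+0.067)^2 = 15.46957
Total PV = 4.15764 + 15.46957 = 19.62722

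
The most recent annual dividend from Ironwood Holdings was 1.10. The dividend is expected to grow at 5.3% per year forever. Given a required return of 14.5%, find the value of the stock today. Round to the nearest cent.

D₁ = D₀ × (1 + g) = 1.10 × 1.053 = 1.1583
Growing perpetuity: P = D₁ / (r − g) = 1.1583 / (0.145 − 0.053) = 12.59

12.59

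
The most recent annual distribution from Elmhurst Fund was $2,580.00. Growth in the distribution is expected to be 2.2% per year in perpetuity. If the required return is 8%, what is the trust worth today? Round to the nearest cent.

D₁ = D₀ × (1 + g) = $2,580.00 × 1.022 = $2,636.7600
Growing perpetuity: P = D₁ / (r − g) = $2,636.7600 / (0.08 − 0.022) = $45,461.38

$45461.38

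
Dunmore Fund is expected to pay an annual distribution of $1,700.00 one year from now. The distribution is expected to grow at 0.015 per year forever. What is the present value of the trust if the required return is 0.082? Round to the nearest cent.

Growing perpetuity: P = D₁ / (r − g) = $1,700.0000 / (0.082 − 0.015) = $25,373.13

$25373.13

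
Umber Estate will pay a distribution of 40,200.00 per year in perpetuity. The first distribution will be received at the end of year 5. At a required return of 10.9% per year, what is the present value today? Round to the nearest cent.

Value at end of year 4: C / r = 40,200.00 / 0.109 = 368,807.3394
Discount to today: PV = 368,807.3394 / (1 + 0.109)^4 = 368,807.3394 / 1.512607 = 243,822.27

243822.27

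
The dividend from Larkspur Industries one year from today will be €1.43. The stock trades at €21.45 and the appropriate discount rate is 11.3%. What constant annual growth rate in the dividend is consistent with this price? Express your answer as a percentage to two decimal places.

P = D₁/(r−g) ⇒ g = r − D₁/P = 0.113 − €1.43/€21.45 = 0.046333

4.63%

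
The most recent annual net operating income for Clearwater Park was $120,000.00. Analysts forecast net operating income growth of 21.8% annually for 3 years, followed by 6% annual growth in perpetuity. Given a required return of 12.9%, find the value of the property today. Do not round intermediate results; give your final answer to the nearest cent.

$2734517.69

D_1 = 146160.00000
D_2 = 178022.88000
D_3 = 216831.86784
Terminal value at year 3: TV = D_3×(1+g_2)/(r−g_2) = 229841.77991/0.069 = 3331040.28856
P_0 = D_1/(1+r)^1 + D_2/(1+r)^2 + D_3/(1+r)^3 + TV/(1+r)^3
    = 129459.69885 + 139665.11355 + 150675.02950 + 2314717.84446 = 2734517.68636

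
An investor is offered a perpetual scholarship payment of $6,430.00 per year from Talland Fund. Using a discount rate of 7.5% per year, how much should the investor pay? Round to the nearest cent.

Level perpetuity: PV = C / r = $6,430.00 / 0.075 = $85,733.33

$85733.33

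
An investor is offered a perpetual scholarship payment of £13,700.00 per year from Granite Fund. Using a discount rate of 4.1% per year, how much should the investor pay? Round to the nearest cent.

Level perpetuity: PV = C / r = £13,700.00 / 0.041 = £334,146.34

£334146.34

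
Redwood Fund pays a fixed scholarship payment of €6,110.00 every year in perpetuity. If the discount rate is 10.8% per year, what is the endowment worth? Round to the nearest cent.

Level perpetuity: PV = C / r = €6,110.00 / 0.108 = €56,574.07

€56574.07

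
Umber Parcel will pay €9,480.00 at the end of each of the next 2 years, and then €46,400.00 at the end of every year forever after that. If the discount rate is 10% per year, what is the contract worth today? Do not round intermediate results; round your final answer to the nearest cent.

€399923.97

PV of 2-year annuity: €9,480.00 × [1 − (1+0.1)^−2] / 0.1 = 16452.89256
Perpetuity value at year 2: €46,400.00 / 0.1 = 464000.00000
PV of perpetuity: 464000.00000 / (1+0.1)^2 = 383471.07438
Total PV = 16452.89256 + 383471.07438 = 399923.96694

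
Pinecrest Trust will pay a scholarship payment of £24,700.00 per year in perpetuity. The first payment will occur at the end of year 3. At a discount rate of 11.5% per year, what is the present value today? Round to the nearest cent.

Value at end of year 2: C / r = £24,700.00 / 0.115 = £214,782.6087
Discount to today: PV = £214,782.6087 / (1 + 0.115)^2 = £214,782.6087 / 1.243225 = £172,762.46

£172762.46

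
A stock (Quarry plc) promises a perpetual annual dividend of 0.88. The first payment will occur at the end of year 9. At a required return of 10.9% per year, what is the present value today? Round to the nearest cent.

Value at end of year 8: C / r = 0.88 / 0.109 = 8.0734
Discount to today: PV = 8.0734 / (1 + 0.109)^8 = 8.0734 / 2.287981 = 3.53

3.53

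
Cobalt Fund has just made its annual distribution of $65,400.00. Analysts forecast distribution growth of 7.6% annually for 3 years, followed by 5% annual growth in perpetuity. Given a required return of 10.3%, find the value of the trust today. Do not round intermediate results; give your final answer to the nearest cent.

$1389572.61

D_1 = 70370.40000
D_2 = 75718.55040
D_3 = 81473.16023
Terminal value at year 3: TV = D_3×(1+g_2)/(r−g_2) = 85546.81824/0.053 = 1614090.91022
P_0 = D_1/(1+r)^1 + D_2/(1+r)^2 + D_3/(1+r)^3 + TV/(1+r)^3
    = 63799.09338 + 62237.37487 + 60713.88518 + 1202822.25363 = 1389572.60707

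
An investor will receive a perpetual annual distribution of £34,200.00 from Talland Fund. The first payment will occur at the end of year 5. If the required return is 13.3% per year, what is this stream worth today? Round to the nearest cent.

£156046.79

Value at end of year 4: C / r = £34,200.00 / 0.133 = £257,142.8571
Discount to today: PV = £257,142.8571 / (1 + 0.133)^4 = £257,142.8571 / 1.647857 = £156,046.79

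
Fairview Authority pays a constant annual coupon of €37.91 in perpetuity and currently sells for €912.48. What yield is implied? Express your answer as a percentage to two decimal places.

P = C/r ⇒ r = C/P = €37.91/€912.48 = 0.041546

4.15%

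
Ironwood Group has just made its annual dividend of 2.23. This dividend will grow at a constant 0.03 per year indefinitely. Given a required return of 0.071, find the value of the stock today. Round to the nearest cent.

56.02

D₁ = D₀ × (1 + g) = 2.23 × 1.03 = 2.2969
Growing perpetuity: P = D₁ / (r − g) = 2.2969 / (0.071 − 0.03) = 56.02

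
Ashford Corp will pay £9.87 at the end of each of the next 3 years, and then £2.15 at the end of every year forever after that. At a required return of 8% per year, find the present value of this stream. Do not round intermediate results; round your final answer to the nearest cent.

£46.77

PV of 3-year annuity: £9.87 × [1 − (1+0.08)^−3] / 0.08 = 25.43595
Perpetuity value at year 3: £2.15 / 0.08 = 26.87500
PV of perpetuity: 26.87500 / (1+0.08)^3 = 21.33424
Total PV = 25.43595 + 21.33424 = 46.77019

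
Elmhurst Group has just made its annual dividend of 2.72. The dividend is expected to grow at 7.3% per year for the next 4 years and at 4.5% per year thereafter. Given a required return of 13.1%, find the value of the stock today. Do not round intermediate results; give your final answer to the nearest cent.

36.33

D_1 = 2.91856
D_2 = 3.13161
D_3 = 3.36022
D_4 = 3.60552
Terminal value at year 4: TV = D_4×(1+g_2)/(r−g_2) = 3.76777/0.086 = 43.81125
P_0 = D_1/(1+r)^1 + D_2/(1+r)^2 + D_3/(1+r)^3 + D_4/(1+r)^4 + TV/(1+r)^4
    = 2.58051 + 2.44818 + 2.32263 + 2.20352 + 26.77535 = 36.33020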